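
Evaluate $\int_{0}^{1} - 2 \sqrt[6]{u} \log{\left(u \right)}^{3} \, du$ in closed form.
$\frac{15552}{2401}$

Consider the simpler parametrised integral
$$J(a) = \int_{0}^{1} - 2 u^{a} \, du = - \frac{2}{a + 1}.$$

Differentiating under the integral sign brings down a factor of $\ln u$:
$$\frac{dJ}{da} = \int_{0}^{1} - 2 u^{a} \log{\left(u \right)} \, du = \frac{2}{\left(a + 1\right)^{2}}.$$

Repeating $3$ times in total — each differentiation brings down another $\ln u$ — gives
$$\frac{d^{3}J}{da^{3}} = \int_{0}^{1} - 2 u^{a} \log{\left(u \right)}^{3} \, du = \frac{12}{\left(a + 1\right)^{4}},$$
and the integrand here is exactly the target integrand, so $I = \frac{12}{\left(a + 1\right)^{4}}$.

Setting $a = \frac{1}{6}$:
$$I = \frac{15552}{2401}.$$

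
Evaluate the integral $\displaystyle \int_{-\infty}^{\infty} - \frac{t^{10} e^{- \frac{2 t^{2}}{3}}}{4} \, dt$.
$- \frac{229635 \sqrt{6} \sqrt{\pi}}{8192}$

Start from the elementary integral
$$J(a) = \int_{-\infty}^{\infty} - \frac{e^{- a t^{2}}}{4} \, dt = - \frac{\sqrt{\pi}}{4 \sqrt{a}}.$$

Differentiating under the integral sign brings down a factor of $(-t^2)$:
$$\frac{dJ}{da} = \int_{-\infty}^{\infty} \frac{t^{2} e^{- a t^{2}}}{4} \, dt = \frac{\sqrt{\pi}}{8 a^{\frac{3}{2}}}.$$

Repeating $5$ times in total — each differentiation brings down another $(-t^2)$ — gives
$$\frac{d^{5}J}{da^{5}} = \int_{-\infty}^{\infty} \frac{t^{10} e^{- a t^{2}}}{4} \, dt = \frac{945 \sqrt{\pi}}{128 a^{\frac{11}{2}}},$$
and the integrand here is $(-1)^{5}$ times the target integrand, so $I = (-1)^{5}\,\frac{d^{5}J}{da^{5}} = - \frac{945 \sqrt{\pi}}{128 a^{\frac{11}{2}}}$.

Setting $a = \frac{2}{3}$:
$$I = - \frac{229635 \sqrt{6} \sqrt{\pi}}{8192}.$$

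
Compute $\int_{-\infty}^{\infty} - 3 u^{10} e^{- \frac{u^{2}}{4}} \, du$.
$- 181440 \sqrt{\pi}$

Consider the simpler parametrised integral
$$J(a) = \int_{-\infty}^{\infty} - 3 e^{- a u^{2}} \, du = - \frac{3 \sqrt{\pi}}{\sqrt{a}}.$$

Differentiating under the integral sign brings down a factor of $(-u^2)$:
$$\frac{dJ}{da} = \int_{-\infty}^{\infty} 3 u^{2} e^{- a u^{2}} \, du = \frac{3 \sqrt{\pi}}{2 a^{\frac{3}{2}}}.$$

Repeating $5$ times in total — each differentiation brings down another $(-u^2)$ — gives
$$\frac{d^{5}J}{da^{5}} = \int_{-\infty}^{\infty} 3 u^{10} e^{- a u^{2}} \, du = \frac{2835 \sqrt{\pi}}{32 a^{\frac{11}{2}}},$$
and the integrand here is $(-1)^{5}$ times the target integrand, so $I = (-1)^{5}\,\frac{d^{5}J}{da^{5}} = - \frac{2835 \sqrt{\pi}}{32 a^{\frac{11}{2}}}$.

Setting $a = \frac{1}{4}$:
$$I = - 181440 \sqrt{\pi}.$$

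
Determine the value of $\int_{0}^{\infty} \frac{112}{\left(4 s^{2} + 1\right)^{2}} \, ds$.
$14 \pi$

Begin with the known result
$$J(a) = \int_{0}^{\infty} \frac{7}{a^{2} + s^{2}} \, ds = \frac{7 \pi}{2 a}.$$

Differentiating under the integral sign with respect to $a$,
$$\frac{dJ}{da} = \int_{0}^{\infty} - \frac{14 a}{\left(a^{2} + s^{2}\right)^{2}} \, ds = - \frac{7 \pi}{2 a^{2}},$$
so $\int_{0}^{\infty} \frac{7}{\left(a^{2} + s^{2}\right)^{2}} \, ds = \frac{7 \pi}{4 a^{3}}$.

Setting $a = \frac{1}{2}$:
$$I = 14 \pi.$$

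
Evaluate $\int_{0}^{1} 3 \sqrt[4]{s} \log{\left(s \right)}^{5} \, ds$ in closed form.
$- \frac{294912}{3125}$

Begin with the known integral
$$J(a) = \int_{0}^{1} 3 s^{a} \, ds = \frac{3}{a + 1}.$$

Differentiating under the integral sign brings down a factor of $\ln s$:
$$\frac{dJ}{da} = \int_{0}^{1} 3 s^{a} \log{\left(s \right)} \, ds = - \frac{3}{\left(a + 1\right)^{2}}.$$

Repeating $5$ times in total — each differentiation brings down another $\ln s$ — gives
$$\frac{d^{5}J}{da^{5}} = \int_{0}^{1} 3 s^{a} \log{\left(s \right)}^{5} \, ds = - \frac{360}{\left(a + 1\right)^{6}},$$
and the integrand here is exactly the target integrand, so $I = - \frac{360}{\left(a + 1\right)^{6}}$.

Setting $a = \frac{1}{4}$:
$$I = - \frac{294912}{3125}.$$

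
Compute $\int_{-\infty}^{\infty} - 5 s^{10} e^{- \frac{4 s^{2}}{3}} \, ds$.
$- \frac{1148175 \sqrt{3} \sqrt{\pi}}{65536}$

Consider the simpler parametrised integral
$$J(a) = \int_{-\infty}^{\infty} - 5 e^{- a s^{2}} \, ds = - \frac{5 \sqrt{\pi}}{\sqrt{a}}.$$

Differentiating under the integral sign brings down a factor of $(-s^2)$:
$$\frac{dJ}{da} = \int_{-\infty}^{\infty} 5 s^{2} e^{- a s^{2}} \, ds = \frac{5 \sqrt{\pi}}{2 a^{\frac{3}{2}}}.$$

Repeating $5$ times in total — each differentiation brings down another $(-s^2)$ — gives
$$\frac{d^{5}J}{da^{5}} = \int_{-\infty}^{\infty} 5 s^{10} e^{- a s^{2}} \, ds = \frac{4725 \sqrt{\pi}}{32 a^{\frac{11}{2}}},$$
and the integrand here is $(-1)^{5}$ times the target integrand, so $I = (-1)^{5}\,\frac{d^{5}J}{da^{5}} = - \frac{4725 \sqrt{\pi}}{32 a^{\frac{11}{2}}}$.

Setting $a = \frac{4}{3}$:
$$I = - \frac{1148175 \sqrt{3} \sqrt{\pi}}{65536}.$$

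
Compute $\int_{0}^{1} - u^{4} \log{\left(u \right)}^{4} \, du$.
$- \frac{24}{3125}$

Begin with the known integral
$$J(a) = \int_{0}^{1} - u^{a} \, du = - \frac{1}{a + 1}.$$

Differentiating under the integral sign brings down a factor of $\ln u$:
$$\frac{dJ}{da} = \int_{0}^{1} - u^{a} \log{\left(u \right)} \, du = \frac{1}{\left(a + 1\right)^{2}}.$$

Repeating $4$ times in total — each differentiation brings down another $\ln u$ — gives
$$\frac{d^{4}J}{da^{4}} = \int_{0}^{1} - u^{a} \log{\left(u \right)}^{4} \, du = - \frac{24}{\left(a + 1\right)^{5}},$$
and the integrand here is exactly the target integrand, so $I = - \frac{24}{\left(a + 1\right)^{5}}$.

Setting $a = 4$:
$$I = - \frac{24}{3125}.$$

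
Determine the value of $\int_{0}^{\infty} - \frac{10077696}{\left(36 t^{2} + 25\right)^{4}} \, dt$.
$- \frac{52488 \pi}{15625}$

Begin with the known result
$$J(a) = \int_{0}^{\infty} - \frac{6}{a^{2} + t^{2}} \, dt = - \frac{3 \pi}{a}.$$

Differentiating under the integral sign with respect to $a$,
$$\frac{dJ}{da} = \int_{0}^{\infty} \frac{12 a}{\left(a^{2} + t^{2}\right)^{2}} \, dt = \frac{3 \pi}{a^{2}},$$
so $\int_{0}^{\infty} - \frac{6}{\left(a^{2} + t^{2}\right)^{2}} \, dt = - \frac{3 \pi}{2 a^{3}}$.

Repeating — each differentiation of $1/(t^2+a^2)^j$ produces $-2ja/(t^2+a^2)^{j+1}$ — and dividing through by $-2ja$ at each step yields, after $3$ differentiations in total,
$$\int_{0}^{\infty} - \frac{6}{\left(a^{2} + t^{2}\right)^{4}} \, dt = - \frac{15 \pi}{16 a^{7}}.$$

Setting $a = \frac{5}{6}$:
$$I = - \frac{52488 \pi}{15625}.$$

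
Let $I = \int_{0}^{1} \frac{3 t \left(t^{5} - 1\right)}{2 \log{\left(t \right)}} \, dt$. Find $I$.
$\log{\left(\frac{7 \sqrt{14}}{4} \right)}$

Introduce a parameter $a$ in the exponent: let $I(a) = \int_{0}^{1} \frac{3 \left(- t + t^{a}\right)}{2 \log{\left(t \right)}} \, dt$.

Since $\dfrac{\partial}{\partial a}\,t^{a} = t^{a} \ln t$, the $\ln t$ in the denominator cancels and
$$\frac{dI}{da} = \int_{0}^{1} \frac{3}{2} t^{a} \, dt = \frac{3}{2} \left[\frac{t^{a+1}}{a+1}\right]_0^1 = \frac{3}{2 \left(a + 1\right)}.$$

Integrating with respect to $a$ gives $I(a) = \frac{3 \log{\left(a + 1 \right)}}{2} - \frac{3 \log{\left(2 \right)}}{2} + C$.

At $a = 1$ the integrand is identically $0$, so $I(1) = 0$. The closed form gives $0$, hence $C = 0$.

Setting $a = 6$:
$$I = \log{\left(\frac{7 \sqrt{14}}{4} \right)}.$$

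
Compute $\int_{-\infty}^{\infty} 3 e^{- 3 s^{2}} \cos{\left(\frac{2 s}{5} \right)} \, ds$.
$\frac{\sqrt{3} \sqrt{\pi}}{e^{\frac{1}{75}}}$

Define $I(b) = \int_{-\infty}^{\infty} 3 e^{- 3 s^{2}} \cos{\left(b s \right)} \, ds$.

Differentiating under the integral sign,
$$I'(b) = \int_{-\infty}^{\infty} - 3 s e^{- 3 s^{2}} \sin{\left(b s \right)} \, ds.$$

Integrate $\int_{-\infty}^{\infty} s \sin(b s)\, e^{- 3 s^{2}}\, ds$ by parts with $u = \sin(b s)$ and $dv = s\, e^{- 3 s^{2}}\, ds$, giving $v = - \frac{e^{- 3 s^{2}}}{6}$. The boundary term vanishes and
$$\int_{-\infty}^{\infty} s \sin(b s)\, e^{- 3 s^{2}}\, ds = \frac{b}{6} \int_{-\infty}^{\infty} \cos(b s)\, e^{- 3 s^{2}}\, ds,$$
so $I'(b) = - \frac{b}{6}\, I(b)$.

This is a separable first-order ODE; solving with the initial condition $I(0) = \int_{-\infty}^{\infty} 3 e^{- 3 s^{2}}\,ds = \sqrt{3} \sqrt{\pi}$ gives
$$I(b) = \sqrt{3} \sqrt{\pi} e^{- \frac{b^{2}}{12}}.$$

Setting $b = \frac{2}{5}$:
$$I = \frac{\sqrt{3} \sqrt{\pi}}{e^{\frac{1}{75}}}.$$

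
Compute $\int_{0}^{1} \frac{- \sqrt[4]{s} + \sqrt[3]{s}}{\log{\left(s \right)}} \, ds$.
$- \log{\left(\frac{15}{16} \right)}$

Replace the exponent $\frac{1}{4}$ by a parameter $a$: let $I(a) = \int_{0}^{1} \frac{\sqrt[3]{s} - s^{a}}{\log{\left(s \right)}} \, ds$.

Since $\dfrac{\partial}{\partial a}\,s^{a} = s^{a} \ln s$, the $\ln s$ in the denominator cancels and
$$\frac{dI}{da} = \int_{0}^{1} -1 s^{a} \, ds = -1 \left[\frac{s^{a+1}}{a+1}\right]_0^1 = - \frac{1}{a + 1}.$$

Integrating with respect to $a$ gives $I(a) = - \log{\left(\frac{3 a}{4} + \frac{3}{4} \right)} + C$.

At $a = \frac{1}{3}$ the integrand is identically $0$, so $I(\frac{1}{3}) = 0$. The closed form gives $0$, hence $C = 0$.

Setting $a = \frac{1}{4}$:
$$I = - \log{\left(\frac{15}{16} \right)}.$$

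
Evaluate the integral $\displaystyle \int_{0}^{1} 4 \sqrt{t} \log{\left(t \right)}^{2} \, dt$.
$\frac{64}{27}$

Start from the elementary integral
$$J(a) = \int_{0}^{1} 4 t^{a} \, dt = \frac{4}{a + 1}.$$

Differentiating under the integral sign brings down a factor of $\ln t$:
$$\frac{dJ}{da} = \int_{0}^{1} 4 t^{a} \log{\left(t \right)} \, dt = - \frac{4}{\left(a + 1\right)^{2}}.$$

Repeating twice in total — each differentiation brings down another $\ln t$ — gives
$$\frac{d^{2}J}{da^{2}} = \int_{0}^{1} 4 t^{a} \log{\left(t \right)}^{2} \, dt = \frac{8}{\left(a + 1\right)^{3}},$$
and the integrand here is exactly the target integrand, so $I = \frac{8}{\left(a + 1\right)^{3}}$.

Setting $a = \frac{1}{2}$:
$$I = \frac{64}{27}.$$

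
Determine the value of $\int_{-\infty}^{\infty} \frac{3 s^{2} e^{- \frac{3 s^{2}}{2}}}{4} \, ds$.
$\frac{\sqrt{6} \sqrt{\pi}}{12}$

Consider the simpler parametrised integral
$$J(a) = \int_{-\infty}^{\infty} \frac{3 e^{- a s^{2}}}{4} \, ds = \frac{3 \sqrt{\pi}}{4 \sqrt{a}}.$$

Differentiating under the integral sign brings down a factor of $(-s^2)$:
$$\frac{dJ}{da} = \int_{-\infty}^{\infty} - \frac{3 s^{2} e^{- a s^{2}}}{4} \, ds = - \frac{3 \sqrt{\pi}}{8 a^{\frac{3}{2}}}.$$

The integral on the left is $-I$, so $I = \frac{3 \sqrt{\pi}}{8 a^{\frac{3}{2}}}$.

Setting $a = \frac{3}{2}$:
$$I = \frac{\sqrt{6} \sqrt{\pi}}{12}.$$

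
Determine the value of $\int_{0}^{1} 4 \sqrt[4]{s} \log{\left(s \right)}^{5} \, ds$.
$- \frac{393216}{3125}$

Consider the simpler parametrised integral
$$J(a) = \int_{0}^{1} 4 s^{a} \, ds = \frac{4}{a + 1}.$$

Differentiating under the integral sign brings down a factor of $\ln s$:
$$\frac{dJ}{da} = \int_{0}^{1} 4 s^{a} \log{\left(s \right)} \, ds = - \frac{4}{\left(a + 1\right)^{2}}.$$

Repeating $5$ times in total — each differentiation brings down another $\ln s$ — gives
$$\frac{d^{5}J}{da^{5}} = \int_{0}^{1} 4 s^{a} \log{\left(s \right)}^{5} \, ds = - \frac{480}{\left(a + 1\right)^{6}},$$
and the integrand here is exactly the target integrand, so $I = - \frac{480}{\left(a + 1\right)^{6}}$.

Setting $a = \frac{1}{4}$:
$$I = - \frac{393216}{3125}.$$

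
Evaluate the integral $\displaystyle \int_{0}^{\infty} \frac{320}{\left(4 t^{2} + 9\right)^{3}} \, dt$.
$\frac{10 \pi}{81}$

Start from the standard arctangent integral
$$J(a) = \int_{0}^{\infty} \frac{5}{a^{2} + t^{2}} \, dt = \frac{5 \pi}{2 a}.$$

Differentiating under the integral sign with respect to $a$,
$$\frac{dJ}{da} = \int_{0}^{\infty} - \frac{10 a}{\left(a^{2} + t^{2}\right)^{2}} \, dt = - \frac{5 \pi}{2 a^{2}},$$
so $\int_{0}^{\infty} \frac{5}{\left(a^{2} + t^{2}\right)^{2}} \, dt = \frac{5 \pi}{4 a^{3}}$.

Repeating — each differentiation of $1/(t^2+a^2)^j$ produces $-2ja/(t^2+a^2)^{j+1}$ — and dividing through by $-2ja$ at each step yields, after $2$ differentiations in total,
$$\int_{0}^{\infty} \frac{5}{\left(a^{2} + t^{2}\right)^{3}} \, dt = \frac{15 \pi}{16 a^{5}}.$$

Setting $a = \frac{3}{2}$:
$$I = \frac{10 \pi}{81}.$$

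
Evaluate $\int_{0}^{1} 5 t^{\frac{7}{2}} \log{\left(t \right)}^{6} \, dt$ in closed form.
$\frac{51200}{531441}$

Begin with the known integral
$$J(a) = \int_{0}^{1} 5 t^{a} \, dt = \frac{5}{a + 1}.$$

Differentiating under the integral sign brings down a factor of $\ln t$:
$$\frac{dJ}{da} = \int_{0}^{1} 5 t^{a} \log{\left(t \right)} \, dt = - \frac{5}{\left(a + 1\right)^{2}}.$$

Repeating $6$ times in total — each differentiation brings down another $\ln t$ — gives
$$\frac{d^{6}J}{da^{6}} = \int_{0}^{1} 5 t^{a} \log{\left(t \right)}^{6} \, dt = \frac{3600}{\left(a + 1\right)^{7}},$$
and the integrand here is exactly the target integrand, so $I = \frac{3600}{\left(a + 1\right)^{7}}$.

Setting $a = \frac{7}{2}$:
$$I = \frac{51200}{531441}.$$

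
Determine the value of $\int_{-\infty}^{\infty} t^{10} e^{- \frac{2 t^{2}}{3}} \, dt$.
$\frac{229635 \sqrt{6} \sqrt{\pi}}{2048}$

Consider the simpler parametrised integral
$$J(a) = \int_{-\infty}^{\infty} e^{- a t^{2}} \, dt = \frac{\sqrt{\pi}}{\sqrt{a}}.$$

Differentiating under the integral sign brings down a factor of $(-t^2)$:
$$\frac{dJ}{da} = \int_{-\infty}^{\infty} - t^{2} e^{- a t^{2}} \, dt = - \frac{\sqrt{\pi}}{2 a^{\frac{3}{2}}}.$$

Repeating $5$ times in total — each differentiation brings down another $(-t^2)$ — gives
$$\frac{d^{5}J}{da^{5}} = \int_{-\infty}^{\infty} - t^{10} e^{- a t^{2}} \, dt = - \frac{945 \sqrt{\pi}}{32 a^{\frac{11}{2}}},$$
and the integrand here is $(-1)^{5}$ times the target integrand, so $I = (-1)^{5}\,\frac{d^{5}J}{da^{5}} = \frac{945 \sqrt{\pi}}{32 a^{\frac{11}{2}}}$.

Setting $a = \frac{2}{3}$:
$$I = \frac{229635 \sqrt{6} \sqrt{\pi}}{2048}.$$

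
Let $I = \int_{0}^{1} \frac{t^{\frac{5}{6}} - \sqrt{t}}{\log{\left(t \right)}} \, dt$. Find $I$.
$- \log{\left(\frac{9}{11} \right)}$

Consider the one-parameter family: let $I(a) = \int_{0}^{1} \frac{t^{\frac{5}{6}} - t^{a}}{\log{\left(t \right)}} \, dt$.

Since $\dfrac{\partial}{\partial a}\,t^{a} = t^{a} \ln t$, the $\ln t$ in the denominator cancels and
$$\frac{dI}{da} = \int_{0}^{1} -1 t^{a} \, dt = -1 \left[\frac{t^{a+1}}{a+1}\right]_0^1 = - \frac{1}{a + 1}.$$

Integrating with respect to $a$ gives $I(a) = - \log{\left(\frac{6 a}{11} + \frac{6}{11} \right)} + C$.

At $a = \frac{5}{6}$ the integrand is identically $0$, so $I(\frac{5}{6}) = 0$. The closed form gives $0$, hence $C = 0$.

Setting $a = \frac{1}{2}$:
$$I = - \log{\left(\frac{9}{11} \right)}.$$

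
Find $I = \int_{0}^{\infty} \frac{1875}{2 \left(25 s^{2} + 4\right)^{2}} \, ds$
$\frac{375 \pi}{64}$

Recall the elementary integral
$$J(a) = \int_{0}^{\infty} \frac{3}{2 \left(a^{2} + s^{2}\right)} \, ds = \frac{3 \pi}{4 a}.$$

Differentiating under the integral sign with respect to $a$,
$$\frac{dJ}{da} = \int_{0}^{\infty} - \frac{3 a}{\left(a^{2} + s^{2}\right)^{2}} \, ds = - \frac{3 \pi}{4 a^{2}},$$
so $\int_{0}^{\infty} \frac{3}{2 \left(a^{2} + s^{2}\right)^{2}} \, ds = \frac{3 \pi}{8 a^{3}}$.

Setting $a = \frac{2}{5}$:
$$I = \frac{375 \pi}{64}.$$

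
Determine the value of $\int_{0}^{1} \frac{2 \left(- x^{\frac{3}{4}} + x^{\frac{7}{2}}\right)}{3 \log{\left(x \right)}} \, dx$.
$\log{\left(\frac{3 \sqrt[3]{84}}{7} \right)}$

Replace the exponent $\frac{7}{2}$ by a parameter $a$: let $I(a) = \int_{0}^{1} \frac{2 \left(- x^{\frac{3}{4}} + x^{a}\right)}{3 \log{\left(x \right)}} \, dx$.

Since $\dfrac{\partial}{\partial a}\,x^{a} = x^{a} \ln x$, the $\ln x$ in the denominator cancels and
$$\frac{dI}{da} = \int_{0}^{1} \frac{2}{3} x^{a} \, dx = \frac{2}{3} \left[\frac{x^{a+1}}{a+1}\right]_0^1 = \frac{2}{3 \left(a + 1\right)}.$$

Integrating with respect to $a$ gives $I(a) = \log{\left(\frac{2 \sqrt[3]{14} \left(a + 1\right)^{\frac{2}{3}}}{7} \right)} + C$.

At $a = \frac{3}{4}$ the integrand is identically $0$, so $I(\frac{3}{4}) = 0$. The closed form gives $0$, hence $C = 0$.

Setting $a = \frac{7}{2}$:
$$I = \log{\left(\frac{3 \sqrt[3]{84}}{7} \right)}.$$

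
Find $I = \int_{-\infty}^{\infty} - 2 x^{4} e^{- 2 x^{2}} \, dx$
$- \frac{3 \sqrt{2} \sqrt{\pi}}{16}$

Consider the simpler parametrised integral
$$J(a) = \int_{-\infty}^{\infty} - 2 e^{- a x^{2}} \, dx = - \frac{2 \sqrt{\pi}}{\sqrt{a}}.$$

Differentiating under the integral sign brings down a factor of $(-x^2)$:
$$\frac{dJ}{da} = \int_{-\infty}^{\infty} 2 x^{2} e^{- a x^{2}} \, dx = \frac{\sqrt{\pi}}{a^{\frac{3}{2}}}.$$

Repeating twice in total — each differentiation brings down another $(-x^2)$ — gives
$$\frac{d^{2}J}{da^{2}} = \int_{-\infty}^{\infty} - 2 x^{4} e^{- a x^{2}} \, dx = - \frac{3 \sqrt{\pi}}{2 a^{\frac{5}{2}}},$$
and the integrand here is exactly the target integrand, so $I = - \frac{3 \sqrt{\pi}}{2 a^{\frac{5}{2}}}$.

Setting $a = 2$:
$$I = - \frac{3 \sqrt{2} \sqrt{\pi}}{16}.$$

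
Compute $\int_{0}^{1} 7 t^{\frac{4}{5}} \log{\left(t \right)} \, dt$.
$- \frac{175}{81}$

Consider the simpler parametrised integral
$$J(a) = \int_{0}^{1} 7 t^{a} \, dt = \frac{7}{a + 1}.$$

Differentiating under the integral sign brings down a factor of $\ln t$:
$$\frac{dJ}{da} = \int_{0}^{1} 7 t^{a} \log{\left(t \right)} \, dt = - \frac{7}{\left(a + 1\right)^{2}}.$$

The integral on the left is $I$, so $I = - \frac{7}{\left(a + 1\right)^{2}}$.

Setting $a = \frac{4}{5}$:
$$I = - \frac{175}{81}.$$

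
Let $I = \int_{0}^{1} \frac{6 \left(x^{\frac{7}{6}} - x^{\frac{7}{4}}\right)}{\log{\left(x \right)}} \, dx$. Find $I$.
$\log{\left(\frac{308915776}{1291467969} \right)}$

Consider the one-parameter family: let $I(a) = \int_{0}^{1} \frac{6 \left(- x^{\frac{7}{4}} + x^{a}\right)}{\log{\left(x \right)}} \, dx$.

Since $\dfrac{\partial}{\partial a}\,x^{a} = x^{a} \ln x$, the $\ln x$ in the denominator cancels and
$$\frac{dI}{da} = \int_{0}^{1} 6 x^{a} \, dx = 6 \left[\frac{x^{a+1}}{a+1}\right]_0^1 = \frac{6}{a + 1}.$$

Integrating with respect to $a$ gives $I(a) = \log{\left(\frac{4096 \left(a + 1\right)^{6}}{1771561} \right)} + C$.

At $a = \frac{7}{4}$ the integrand is identically $0$, so $I(\frac{7}{4}) = 0$. The closed form gives $0$, hence $C = 0$.

Setting $a = \frac{7}{6}$:
$$I = \log{\left(\frac{308915776}{1291467969} \right)}.$$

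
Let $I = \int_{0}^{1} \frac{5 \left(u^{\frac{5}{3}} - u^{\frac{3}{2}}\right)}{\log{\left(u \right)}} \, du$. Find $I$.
$\log{\left(\frac{1048576}{759375} \right)}$

Replace the exponent $\frac{5}{3}$ by a parameter $a$: let $I(a) = \int_{0}^{1} \frac{5 \left(- u^{\frac{3}{2}} + u^{a}\right)}{\log{\left(u \right)}} \, du$.

Since $\dfrac{\partial}{\partial a}\,u^{a} = u^{a} \ln u$, the $\ln u$ in the denominator cancels and
$$\frac{dI}{da} = \int_{0}^{1} 5 u^{a} \, du = 5 \left[\frac{u^{a+1}}{a+1}\right]_0^1 = \frac{5}{a + 1}.$$

Integrating with respect to $a$ gives $I(a) = \log{\left(\frac{32 \left(a + 1\right)^{5}}{3125} \right)} + C$.

At $a = \frac{3}{2}$ the integrand is identically $0$, so $I(\frac{3}{2}) = 0$. The closed form gives $0$, hence $C = 0$.

Setting $a = \frac{5}{3}$:
$$I = \log{\left(\frac{1048576}{759375} \right)}.$$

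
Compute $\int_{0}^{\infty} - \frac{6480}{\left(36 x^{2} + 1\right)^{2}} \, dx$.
$- 270 \pi$

Start from the standard arctangent integral
$$J(a) = \int_{0}^{\infty} - \frac{5}{a^{2} + x^{2}} \, dx = - \frac{5 \pi}{2 a}.$$

Differentiating under the integral sign with respect to $a$,
$$\frac{dJ}{da} = \int_{0}^{\infty} \frac{10 a}{\left(a^{2} + x^{2}\right)^{2}} \, dx = \frac{5 \pi}{2 a^{2}},$$
so $\int_{0}^{\infty} - \frac{5}{\left(a^{2} + x^{2}\right)^{2}} \, dx = - \frac{5 \pi}{4 a^{3}}$.

Setting $a = \frac{1}{6}$:
$$I = - 270 \pi.$$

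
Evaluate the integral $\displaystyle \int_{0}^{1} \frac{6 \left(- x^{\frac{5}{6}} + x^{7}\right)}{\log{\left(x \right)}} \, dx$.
$- \log{\left(\frac{1771561}{12230590464} \right)}$

Introduce a parameter $a$ in the exponent: let $I(a) = \int_{0}^{1} \frac{6 \left(x^{7} - x^{a}\right)}{\log{\left(x \right)}} \, dx$.

Since $\dfrac{\partial}{\partial a}\,x^{a} = x^{a} \ln x$, the $\ln x$ in the denominator cancels and
$$\frac{dI}{da} = \int_{0}^{1} -6 x^{a} \, dx = -6 \left[\frac{x^{a+1}}{a+1}\right]_0^1 = - \frac{6}{a + 1}.$$

Integrating with respect to $a$ gives $I(a) = - \log{\left(\frac{\left(a + 1\right)^{6}}{262144} \right)} + C$.

At $a = 7$ the integrand is identically $0$, so $I(7) = 0$. The closed form gives $0$, hence $C = 0$.

Setting $a = \frac{5}{6}$:
$$I = - \log{\left(\frac{1771561}{12230590464} \right)}.$$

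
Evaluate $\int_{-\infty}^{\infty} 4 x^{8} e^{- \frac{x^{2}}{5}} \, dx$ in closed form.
$\frac{65625 \sqrt{5} \sqrt{\pi}}{4}$

Begin with the known integral
$$J(a) = \int_{-\infty}^{\infty} 4 e^{- a x^{2}} \, dx = \frac{4 \sqrt{\pi}}{\sqrt{a}}.$$

Differentiating under the integral sign brings down a factor of $(-x^2)$:
$$\frac{dJ}{da} = \int_{-\infty}^{\infty} - 4 x^{2} e^{- a x^{2}} \, dx = - \frac{2 \sqrt{\pi}}{a^{\frac{3}{2}}}.$$

Repeating $4$ times in total — each differentiation brings down another $(-x^2)$ — gives
$$\frac{d^{4}J}{da^{4}} = \int_{-\infty}^{\infty} 4 x^{8} e^{- a x^{2}} \, dx = \frac{105 \sqrt{\pi}}{4 a^{\frac{9}{2}}},$$
and the integrand here is exactly the target integrand, so $I = \frac{105 \sqrt{\pi}}{4 a^{\frac{9}{2}}}$.

Setting $a = \frac{1}{5}$:
$$I = \frac{65625 \sqrt{5} \sqrt{\pi}}{4}.$$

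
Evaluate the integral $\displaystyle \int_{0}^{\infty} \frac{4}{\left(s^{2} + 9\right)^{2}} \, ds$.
$\frac{\pi}{27}$

Begin with the known result
$$J(a) = \int_{0}^{\infty} \frac{4}{a^{2} + s^{2}} \, ds = \frac{2 \pi}{a}.$$

Differentiating under the integral sign with respect to $a$,
$$\frac{dJ}{da} = \int_{0}^{\infty} - \frac{8 a}{\left(a^{2} + s^{2}\right)^{2}} \, ds = - \frac{2 \pi}{a^{2}},$$
so $\int_{0}^{\infty} \frac{4}{\left(a^{2} + s^{2}\right)^{2}} \, ds = \frac{\pi}{a^{3}}$.

Setting $a = 3$:
$$I = \frac{\pi}{27}.$$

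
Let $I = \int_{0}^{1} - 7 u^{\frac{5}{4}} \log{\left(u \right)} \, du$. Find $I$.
$\frac{112}{81}$

Begin with the known integral
$$J(a) = \int_{0}^{1} - 7 u^{a} \, du = - \frac{7}{a + 1}.$$

Differentiating under the integral sign brings down a factor of $\ln u$:
$$\frac{dJ}{da} = \int_{0}^{1} - 7 u^{a} \log{\left(u \right)} \, du = \frac{7}{\left(a + 1\right)^{2}}.$$

The integral on the left is $I$, so $I = \frac{7}{\left(a + 1\right)^{2}}$.

Setting $a = \frac{5}{4}$:
$$I = \frac{112}{81}.$$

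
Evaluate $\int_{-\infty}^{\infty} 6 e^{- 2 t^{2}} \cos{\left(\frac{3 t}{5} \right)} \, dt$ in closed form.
$\frac{3 \sqrt{2} \sqrt{\pi}}{e^{\frac{9}{200}}}$

Treat the cosine frequency as a parameter and define $I(b) = \int_{-\infty}^{\infty} 6 e^{- 2 t^{2}} \cos{\left(b t \right)} \, dt$.

Differentiating under the integral sign,
$$I'(b) = \int_{-\infty}^{\infty} - 6 t e^{- 2 t^{2}} \sin{\left(b t \right)} \, dt.$$

Integrate $\int_{-\infty}^{\infty} t \sin(b t)\, e^{- 2 t^{2}}\, dt$ by parts with $u = \sin(b t)$ and $dv = t\, e^{- 2 t^{2}}\, dt$, giving $v = - \frac{e^{- 2 t^{2}}}{4}$. The boundary term vanishes and
$$\int_{-\infty}^{\infty} t \sin(b t)\, e^{- 2 t^{2}}\, dt = \frac{b}{4} \int_{-\infty}^{\infty} \cos(b t)\, e^{- 2 t^{2}}\, dt,$$
so $I'(b) = - \frac{b}{4}\, I(b)$.

This is a separable first-order ODE; solving with the initial condition $I(0) = \int_{-\infty}^{\infty} 6 e^{- 2 t^{2}}\,dt = 3 \sqrt{2} \sqrt{\pi}$ gives
$$I(b) = 3 \sqrt{2} \sqrt{\pi} e^{- \frac{b^{2}}{8}}.$$

Setting $b = \frac{3}{5}$:
$$I = \frac{3 \sqrt{2} \sqrt{\pi}}{e^{\frac{9}{200}}}.$$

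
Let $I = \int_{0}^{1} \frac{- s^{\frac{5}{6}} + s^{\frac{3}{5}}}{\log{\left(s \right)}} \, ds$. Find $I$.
$\log{\left(\frac{48}{55} \right)}$

Replace the exponent $\frac{3}{5}$ by a parameter $a$: let $I(a) = \int_{0}^{1} \frac{- s^{\frac{5}{6}} + s^{a}}{\log{\left(s \right)}} \, ds$.

Since $\dfrac{\partial}{\partial a}\,s^{a} = s^{a} \ln s$, the $\ln s$ in the denominator cancels and
$$\frac{dI}{da} = \int_{0}^{1} s^{a} \, ds = \left[\frac{s^{a+1}}{a+1}\right]_0^1 = \frac{1}{a + 1}.$$

Integrating with respect to $a$ gives $I(a) = \log{\left(\frac{6 a}{11} + \frac{6}{11} \right)} + C$.

At $a = \frac{5}{6}$ the integrand is identically $0$, so $I(\frac{5}{6}) = 0$. The closed form gives $0$, hence $C = 0$.

Setting $a = \frac{3}{5}$:
$$I = \log{\left(\frac{48}{55} \right)}.$$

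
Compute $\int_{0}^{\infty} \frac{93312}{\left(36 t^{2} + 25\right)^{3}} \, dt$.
$\frac{2916 \pi}{3125}$

Start from the standard arctangent integral
$$J(a) = \int_{0}^{\infty} \frac{2}{a^{2} + t^{2}} \, dt = \frac{\pi}{a}.$$

Differentiating under the integral sign with respect to $a$,
$$\frac{dJ}{da} = \int_{0}^{\infty} - \frac{4 a}{\left(a^{2} + t^{2}\right)^{2}} \, dt = - \frac{\pi}{a^{2}},$$
so $\int_{0}^{\infty} \frac{2}{\left(a^{2} + t^{2}\right)^{2}} \, dt = \frac{\pi}{2 a^{3}}$.

Repeating — each differentiation of $1/(t^2+a^2)^j$ produces $-2ja/(t^2+a^2)^{j+1}$ — and dividing through by $-2ja$ at each step yields, after $2$ differentiations in total,
$$\int_{0}^{\infty} \frac{2}{\left(a^{2} + t^{2}\right)^{3}} \, dt = \frac{3 \pi}{8 a^{5}}.$$

Setting $a = \frac{5}{6}$:
$$I = \frac{2916 \pi}{3125}.$$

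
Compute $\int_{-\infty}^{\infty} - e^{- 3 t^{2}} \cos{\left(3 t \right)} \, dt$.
$- \frac{\sqrt{3} \sqrt{\pi}}{3 e^{\frac{3}{4}}}$

Let $b$ denote the cosine frequency and define $I(b) = \int_{-\infty}^{\infty} - e^{- 3 t^{2}} \cos{\left(b t \right)} \, dt$.

Differentiating under the integral sign,
$$I'(b) = \int_{-\infty}^{\infty} t e^{- 3 t^{2}} \sin{\left(b t \right)} \, dt.$$

Integrate $\int_{-\infty}^{\infty} t \sin(b t)\, e^{- 3 t^{2}}\, dt$ by parts with $u = \sin(b t)$ and $dv = t\, e^{- 3 t^{2}}\, dt$, giving $v = - \frac{e^{- 3 t^{2}}}{6}$. The boundary term vanishes and
$$\int_{-\infty}^{\infty} t \sin(b t)\, e^{- 3 t^{2}}\, dt = \frac{b}{6} \int_{-\infty}^{\infty} \cos(b t)\, e^{- 3 t^{2}}\, dt,$$
so $I'(b) = - \frac{b}{6}\, I(b)$.

This is a separable first-order ODE; solving with the initial condition $I(0) = \int_{-\infty}^{\infty} - e^{- 3 t^{2}}\,dt = - \frac{\sqrt{3} \sqrt{\pi}}{3}$ gives
$$I(b) = - \frac{\sqrt{3} \sqrt{\pi} e^{- \frac{b^{2}}{12}}}{3}.$$

Setting $b = 3$:
$$I = - \frac{\sqrt{3} \sqrt{\pi}}{3 e^{\frac{3}{4}}}.$$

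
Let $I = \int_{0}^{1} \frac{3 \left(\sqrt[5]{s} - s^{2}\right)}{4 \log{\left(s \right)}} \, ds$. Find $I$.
$\log{\left(\frac{2^{\frac{3}{4}} \sqrt[4]{5}}{5} \right)}$

Replace the exponent $2$ by a parameter $a$: let $I(a) = \int_{0}^{1} \frac{3 \left(\sqrt[5]{s} - s^{a}\right)}{4 \log{\left(s \right)}} \, ds$.

Since $\dfrac{\partial}{\partial a}\,s^{a} = s^{a} \ln s$, the $\ln s$ in the denominator cancels and
$$\frac{dI}{da} = \int_{0}^{1} - \frac{3}{4} s^{a} \, ds = - \frac{3}{4} \left[\frac{s^{a+1}}{a+1}\right]_0^1 = - \frac{3}{4 a + 4}.$$

Integrating with respect to $a$ gives $I(a) = - \frac{3 \log{\left(a + 1 \right)}}{4} - \frac{3 \log{\left(5 \right)}}{4} + \frac{3 \log{\left(6 \right)}}{4} + C$.

At $a = \frac{1}{5}$ the integrand is identically $0$, so $I(\frac{1}{5}) = 0$. The closed form gives $0$, hence $C = 0$.

Setting $a = 2$:
$$I = \log{\left(\frac{2^{\frac{3}{4}} \sqrt[4]{5}}{5} \right)}.$$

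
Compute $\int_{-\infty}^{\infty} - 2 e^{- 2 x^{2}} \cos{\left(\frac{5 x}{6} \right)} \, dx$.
$- \frac{\sqrt{2} \sqrt{\pi}}{e^{\frac{25}{288}}}$

Let $b$ denote the cosine frequency and define $I(b) = \int_{-\infty}^{\infty} - 2 e^{- 2 x^{2}} \cos{\left(b x \right)} \, dx$.

Differentiating under the integral sign,
$$I'(b) = \int_{-\infty}^{\infty} 2 x e^{- 2 x^{2}} \sin{\left(b x \right)} \, dx.$$

Integrate $\int_{-\infty}^{\infty} x \sin(b x)\, e^{- 2 x^{2}}\, dx$ by parts with $u = \sin(b x)$ and $dv = x\, e^{- 2 x^{2}}\, dx$, giving $v = - \frac{e^{- 2 x^{2}}}{4}$. The boundary term vanishes and
$$\int_{-\infty}^{\infty} x \sin(b x)\, e^{- 2 x^{2}}\, dx = \frac{b}{4} \int_{-\infty}^{\infty} \cos(b x)\, e^{- 2 x^{2}}\, dx,$$
so $I'(b) = - \frac{b}{4}\, I(b)$.

This is a separable first-order ODE; solving with the initial condition $I(0) = \int_{-\infty}^{\infty} - 2 e^{- 2 x^{2}}\,dx = - \sqrt{2} \sqrt{\pi}$ gives
$$I(b) = - \sqrt{2} \sqrt{\pi} e^{- \frac{b^{2}}{8}}.$$

Setting $b = \frac{5}{6}$:
$$I = - \frac{\sqrt{2} \sqrt{\pi}}{e^{\frac{25}{288}}}.$$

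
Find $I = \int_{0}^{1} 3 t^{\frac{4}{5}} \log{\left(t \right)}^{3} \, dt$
$- \frac{1250}{729}$

Consider the simpler parametrised integral
$$J(a) = \int_{0}^{1} 3 t^{a} \, dt = \frac{3}{a + 1}.$$

Differentiating under the integral sign brings down a factor of $\ln t$:
$$\frac{dJ}{da} = \int_{0}^{1} 3 t^{a} \log{\left(t \right)} \, dt = - \frac{3}{\left(a + 1\right)^{2}}.$$

Repeating $3$ times in total — each differentiation brings down another $\ln t$ — gives
$$\frac{d^{3}J}{da^{3}} = \int_{0}^{1} 3 t^{a} \log{\left(t \right)}^{3} \, dt = - \frac{18}{\left(a + 1\right)^{4}},$$
and the integrand here is exactly the target integrand, so $I = - \frac{18}{\left(a + 1\right)^{4}}$.

Setting $a = \frac{4}{5}$:
$$I = - \frac{1250}{729}.$$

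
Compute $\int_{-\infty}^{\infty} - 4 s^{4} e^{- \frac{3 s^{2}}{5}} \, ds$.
$- \frac{25 \sqrt{15} \sqrt{\pi}}{9}$

Start from the elementary integral
$$J(a) = \int_{-\infty}^{\infty} - 4 e^{- a s^{2}} \, ds = - \frac{4 \sqrt{\pi}}{\sqrt{a}}.$$

Differentiating under the integral sign brings down a factor of $(-s^2)$:
$$\frac{dJ}{da} = \int_{-\infty}^{\infty} 4 s^{2} e^{- a s^{2}} \, ds = \frac{2 \sqrt{\pi}}{a^{\frac{3}{2}}}.$$

Repeating twice in total — each differentiation brings down another $(-s^2)$ — gives
$$\frac{d^{2}J}{da^{2}} = \int_{-\infty}^{\infty} - 4 s^{4} e^{- a s^{2}} \, ds = - \frac{3 \sqrt{\pi}}{a^{\frac{5}{2}}},$$
and the integrand here is exactly the target integrand, so $I = - \frac{3 \sqrt{\pi}}{a^{\frac{5}{2}}}$.

Setting $a = \frac{3}{5}$:
$$I = - \frac{25 \sqrt{15} \sqrt{\pi}}{9}.$$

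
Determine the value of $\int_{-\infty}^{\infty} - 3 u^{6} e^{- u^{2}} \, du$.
$- \frac{45 \sqrt{\pi}}{8}$

Begin with the known integral
$$J(a) = \int_{-\infty}^{\infty} - 3 e^{- a u^{2}} \, du = - \frac{3 \sqrt{\pi}}{\sqrt{a}}.$$

Differentiating under the integral sign brings down a factor of $(-u^2)$:
$$\frac{dJ}{da} = \int_{-\infty}^{\infty} 3 u^{2} e^{- a u^{2}} \, du = \frac{3 \sqrt{\pi}}{2 a^{\frac{3}{2}}}.$$

Repeating $3$ times in total — each differentiation brings down another $(-u^2)$ — gives
$$\frac{d^{3}J}{da^{3}} = \int_{-\infty}^{\infty} 3 u^{6} e^{- a u^{2}} \, du = \frac{45 \sqrt{\pi}}{8 a^{\frac{7}{2}}},$$
and the integrand here is $(-1)^{3}$ times the target integrand, so $I = (-1)^{3}\,\frac{d^{3}J}{da^{3}} = - \frac{45 \sqrt{\pi}}{8 a^{\frac{7}{2}}}$.

Setting $a = 1$:
$$I = - \frac{45 \sqrt{\pi}}{8}.$$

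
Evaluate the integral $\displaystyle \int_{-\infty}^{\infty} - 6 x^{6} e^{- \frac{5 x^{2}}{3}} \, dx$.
$- \frac{243 \sqrt{15} \sqrt{\pi}}{500}$

Start from the elementary integral
$$J(a) = \int_{-\infty}^{\infty} - 6 e^{- a x^{2}} \, dx = - \frac{6 \sqrt{\pi}}{\sqrt{a}}.$$

Differentiating under the integral sign brings down a factor of $(-x^2)$:
$$\frac{dJ}{da} = \int_{-\infty}^{\infty} 6 x^{2} e^{- a x^{2}} \, dx = \frac{3 \sqrt{\pi}}{a^{\frac{3}{2}}}.$$

Repeating $3$ times in total — each differentiation brings down another $(-x^2)$ — gives
$$\frac{d^{3}J}{da^{3}} = \int_{-\infty}^{\infty} 6 x^{6} e^{- a x^{2}} \, dx = \frac{45 \sqrt{\pi}}{4 a^{\frac{7}{2}}},$$
and the integrand here is $(-1)^{3}$ times the target integrand, so $I = (-1)^{3}\,\frac{d^{3}J}{da^{3}} = - \frac{45 \sqrt{\pi}}{4 a^{\frac{7}{2}}}$.

Setting $a = \frac{5}{3}$:
$$I = - \frac{243 \sqrt{15} \sqrt{\pi}}{500}.$$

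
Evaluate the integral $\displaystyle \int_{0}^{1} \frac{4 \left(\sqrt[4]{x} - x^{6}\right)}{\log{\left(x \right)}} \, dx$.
$- \log{\left(\frac{614656}{625} \right)}$

Replace the exponent $6$ by a parameter $a$: let $I(a) = \int_{0}^{1} \frac{4 \left(\sqrt[4]{x} - x^{a}\right)}{\log{\left(x \right)}} \, dx$.

Since $\dfrac{\partial}{\partial a}\,x^{a} = x^{a} \ln x$, the $\ln x$ in the denominator cancels and
$$\frac{dI}{da} = \int_{0}^{1} -4 x^{a} \, dx = -4 \left[\frac{x^{a+1}}{a+1}\right]_0^1 = - \frac{4}{a + 1}.$$

Integrating with respect to $a$ gives $I(a) = - \log{\left(\frac{256 \left(a + 1\right)^{4}}{625} \right)} + C$.

At $a = \frac{1}{4}$ the integrand is identically $0$, so $I(\frac{1}{4}) = 0$. The closed form gives $0$, hence $C = 0$.

Setting $a = 6$:
$$I = - \log{\left(\frac{614656}{625} \right)}.$$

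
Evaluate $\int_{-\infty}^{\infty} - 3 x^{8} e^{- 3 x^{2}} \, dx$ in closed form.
$- \frac{35 \sqrt{3} \sqrt{\pi}}{432}$

Consider the simpler parametrised integral
$$J(a) = \int_{-\infty}^{\infty} - 3 e^{- a x^{2}} \, dx = - \frac{3 \sqrt{\pi}}{\sqrt{a}}.$$

Differentiating under the integral sign brings down a factor of $(-x^2)$:
$$\frac{dJ}{da} = \int_{-\infty}^{\infty} 3 x^{2} e^{- a x^{2}} \, dx = \frac{3 \sqrt{\pi}}{2 a^{\frac{3}{2}}}.$$

Repeating $4$ times in total — each differentiation brings down another $(-x^2)$ — gives
$$\frac{d^{4}J}{da^{4}} = \int_{-\infty}^{\infty} - 3 x^{8} e^{- a x^{2}} \, dx = - \frac{315 \sqrt{\pi}}{16 a^{\frac{9}{2}}},$$
and the integrand here is exactly the target integrand, so $I = - \frac{315 \sqrt{\pi}}{16 a^{\frac{9}{2}}}$.

Setting $a = 3$:
$$I = - \frac{35 \sqrt{3} \sqrt{\pi}}{432}.$$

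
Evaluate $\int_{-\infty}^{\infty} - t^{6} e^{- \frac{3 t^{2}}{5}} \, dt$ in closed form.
$- \frac{625 \sqrt{15} \sqrt{\pi}}{216}$

Consider the simpler parametrised integral
$$J(a) = \int_{-\infty}^{\infty} - e^{- a t^{2}} \, dt = - \frac{\sqrt{\pi}}{\sqrt{a}}.$$

Differentiating under the integral sign brings down a factor of $(-t^2)$:
$$\frac{dJ}{da} = \int_{-\infty}^{\infty} t^{2} e^{- a t^{2}} \, dt = \frac{\sqrt{\pi}}{2 a^{\frac{3}{2}}}.$$

Repeating $3$ times in total — each differentiation brings down another $(-t^2)$ — gives
$$\frac{d^{3}J}{da^{3}} = \int_{-\infty}^{\infty} t^{6} e^{- a t^{2}} \, dt = \frac{15 \sqrt{\pi}}{8 a^{\frac{7}{2}}},$$
and the integrand here is $(-1)^{3}$ times the target integrand, so $I = (-1)^{3}\,\frac{d^{3}J}{da^{3}} = - \frac{15 \sqrt{\pi}}{8 a^{\frac{7}{2}}}$.

Setting $a = \frac{3}{5}$:
$$I = - \frac{625 \sqrt{15} \sqrt{\pi}}{216}.$$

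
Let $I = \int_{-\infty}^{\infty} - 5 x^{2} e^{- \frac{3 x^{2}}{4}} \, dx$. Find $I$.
$- \frac{20 \sqrt{3} \sqrt{\pi}}{9}$

Begin with the known integral
$$J(a) = \int_{-\infty}^{\infty} - 5 e^{- a x^{2}} \, dx = - \frac{5 \sqrt{\pi}}{\sqrt{a}}.$$

Differentiating under the integral sign brings down a factor of $(-x^2)$:
$$\frac{dJ}{da} = \int_{-\infty}^{\infty} 5 x^{2} e^{- a x^{2}} \, dx = \frac{5 \sqrt{\pi}}{2 a^{\frac{3}{2}}}.$$

The integral on the left is $-I$, so $I = - \frac{5 \sqrt{\pi}}{2 a^{\frac{3}{2}}}$.

Setting $a = \frac{3}{4}$:
$$I = - \frac{20 \sqrt{3} \sqrt{\pi}}{9}.$$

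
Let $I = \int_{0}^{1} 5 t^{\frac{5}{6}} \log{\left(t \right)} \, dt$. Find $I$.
$- \frac{180}{121}$

Begin with the known integral
$$J(a) = \int_{0}^{1} 5 t^{a} \, dt = \frac{5}{a + 1}.$$

Differentiating under the integral sign brings down a factor of $\ln t$:
$$\frac{dJ}{da} = \int_{0}^{1} 5 t^{a} \log{\left(t \right)} \, dt = - \frac{5}{\left(a + 1\right)^{2}}.$$

The integral on the left is $I$, so $I = - \frac{5}{\left(a + 1\right)^{2}}$.

Setting $a = \frac{5}{6}$:
$$I = - \frac{180}{121}.$$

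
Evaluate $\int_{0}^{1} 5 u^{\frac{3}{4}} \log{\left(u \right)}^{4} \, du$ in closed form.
$\frac{122880}{16807}$

Begin with the known integral
$$J(a) = \int_{0}^{1} 5 u^{a} \, du = \frac{5}{a + 1}.$$

Differentiating under the integral sign brings down a factor of $\ln u$:
$$\frac{dJ}{da} = \int_{0}^{1} 5 u^{a} \log{\left(u \right)} \, du = - \frac{5}{\left(a + 1\right)^{2}}.$$

Repeating $4$ times in total — each differentiation brings down another $\ln u$ — gives
$$\frac{d^{4}J}{da^{4}} = \int_{0}^{1} 5 u^{a} \log{\left(u \right)}^{4} \, du = \frac{120}{\left(a + 1\right)^{5}},$$
and the integrand here is exactly the target integrand, so $I = \frac{120}{\left(a + 1\right)^{5}}$.

Setting $a = \frac{3}{4}$:
$$I = \frac{122880}{16807}.$$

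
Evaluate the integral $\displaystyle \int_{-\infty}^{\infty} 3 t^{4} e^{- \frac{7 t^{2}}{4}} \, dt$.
$\frac{72 \sqrt{7} \sqrt{\pi}}{343}$

Begin with the known integral
$$J(a) = \int_{-\infty}^{\infty} 3 e^{- a t^{2}} \, dt = \frac{3 \sqrt{\pi}}{\sqrt{a}}.$$

Differentiating under the integral sign brings down a factor of $(-t^2)$:
$$\frac{dJ}{da} = \int_{-\infty}^{\infty} - 3 t^{2} e^{- a t^{2}} \, dt = - \frac{3 \sqrt{\pi}}{2 a^{\frac{3}{2}}}.$$

Repeating twice in total — each differentiation brings down another $(-t^2)$ — gives
$$\frac{d^{2}J}{da^{2}} = \int_{-\infty}^{\infty} 3 t^{4} e^{- a t^{2}} \, dt = \frac{9 \sqrt{\pi}}{4 a^{\frac{5}{2}}},$$
and the integrand here is exactly the target integrand, so $I = \frac{9 \sqrt{\pi}}{4 a^{\frac{5}{2}}}$.

Setting $a = \frac{7}{4}$:
$$I = \frac{72 \sqrt{7} \sqrt{\pi}}{343}.$$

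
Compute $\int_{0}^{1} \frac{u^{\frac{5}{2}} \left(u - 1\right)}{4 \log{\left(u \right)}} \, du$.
$- \frac{\log{\left(7 \right)}}{4} + \frac{\log{\left(3 \right)}}{2}$

Introduce a parameter $a$ in the exponent: let $I(a) = \int_{0}^{1} \frac{u^{\frac{7}{2}} - u^{a}}{4 \log{\left(u \right)}} \, du$.

Since $\dfrac{\partial}{\partial a}\,u^{a} = u^{a} \ln u$, the $\ln u$ in the denominator cancels and
$$\frac{dI}{da} = \int_{0}^{1} - \frac{1}{4} u^{a} \, du = - \frac{1}{4} \left[\frac{u^{a+1}}{a+1}\right]_0^1 = - \frac{1}{4 a + 4}.$$

Integrating with respect to $a$ gives $I(a) = - \frac{\log{\left(a + 1 \right)}}{4} - \frac{\log{\left(2 \right)}}{4} + \frac{\log{\left(3 \right)}}{2} + C$.

At $a = \frac{7}{2}$ the integrand is identically $0$, so $I(\frac{7}{2}) = 0$. The closed form gives $0$, hence $C = 0$.

Setting $a = \frac{5}{2}$:
$$I = - \frac{\log{\left(7 \right)}}{4} + \frac{\log{\left(3 \right)}}{2}.$$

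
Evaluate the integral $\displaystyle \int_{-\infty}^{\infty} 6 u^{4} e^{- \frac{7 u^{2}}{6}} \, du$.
$\frac{162 \sqrt{42} \sqrt{\pi}}{343}$

Start from the elementary integral
$$J(a) = \int_{-\infty}^{\infty} 6 e^{- a u^{2}} \, du = \frac{6 \sqrt{\pi}}{\sqrt{a}}.$$

Differentiating under the integral sign brings down a factor of $(-u^2)$:
$$\frac{dJ}{da} = \int_{-\infty}^{\infty} - 6 u^{2} e^{- a u^{2}} \, du = - \frac{3 \sqrt{\pi}}{a^{\frac{3}{2}}}.$$

Repeating twice in total — each differentiation brings down another $(-u^2)$ — gives
$$\frac{d^{2}J}{da^{2}} = \int_{-\infty}^{\infty} 6 u^{4} e^{- a u^{2}} \, du = \frac{9 \sqrt{\pi}}{2 a^{\frac{5}{2}}},$$
and the integrand here is exactly the target integrand, so $I = \frac{9 \sqrt{\pi}}{2 a^{\frac{5}{2}}}$.

Setting $a = \frac{7}{6}$:
$$I = \frac{162 \sqrt{42} \sqrt{\pi}}{343}.$$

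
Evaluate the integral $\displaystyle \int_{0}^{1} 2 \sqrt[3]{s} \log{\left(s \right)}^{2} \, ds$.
$\frac{27}{16}$

Consider the simpler parametrised integral
$$J(a) = \int_{0}^{1} 2 s^{a} \, ds = \frac{2}{a + 1}.$$

Differentiating under the integral sign brings down a factor of $\ln s$:
$$\frac{dJ}{da} = \int_{0}^{1} 2 s^{a} \log{\left(s \right)} \, ds = - \frac{2}{\left(a + 1\right)^{2}}.$$

Repeating twice in total — each differentiation brings down another $\ln s$ — gives
$$\frac{d^{2}J}{da^{2}} = \int_{0}^{1} 2 s^{a} \log{\left(s \right)}^{2} \, ds = \frac{4}{\left(a + 1\right)^{3}},$$
and the integrand here is exactly the target integrand, so $I = \frac{4}{\left(a + 1\right)^{3}}$.

Setting $a = \frac{1}{3}$:
$$I = \frac{27}{16}.$$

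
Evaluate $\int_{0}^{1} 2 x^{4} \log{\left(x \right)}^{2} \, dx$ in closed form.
$\frac{4}{125}$

Begin with the known integral
$$J(a) = \int_{0}^{1} 2 x^{a} \, dx = \frac{2}{a + 1}.$$

Differentiating under the integral sign brings down a factor of $\ln x$:
$$\frac{dJ}{da} = \int_{0}^{1} 2 x^{a} \log{\left(x \right)} \, dx = - \frac{2}{\left(a + 1\right)^{2}}.$$

Repeating twice in total — each differentiation brings down another $\ln x$ — gives
$$\frac{d^{2}J}{da^{2}} = \int_{0}^{1} 2 x^{a} \log{\left(x \right)}^{2} \, dx = \frac{4}{\left(a + 1\right)^{3}},$$
and the integrand here is exactly the target integrand, so $I = \frac{4}{\left(a + 1\right)^{3}}$.

Setting $a = 4$:
$$I = \frac{4}{125}.$$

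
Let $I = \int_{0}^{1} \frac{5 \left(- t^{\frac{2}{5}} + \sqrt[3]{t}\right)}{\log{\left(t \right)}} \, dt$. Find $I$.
$- \log{\left(\frac{4084101}{3200000} \right)}$

Introduce a parameter $a$ in the exponent: let $I(a) = \int_{0}^{1} \frac{5 \left(\sqrt[3]{t} - t^{a}\right)}{\log{\left(t \right)}} \, dt$.

Since $\dfrac{\partial}{\partial a}\,t^{a} = t^{a} \ln t$, the $\ln t$ in the denominator cancels and
$$\frac{dI}{da} = \int_{0}^{1} -5 t^{a} \, dt = -5 \left[\frac{t^{a+1}}{a+1}\right]_0^1 = - \frac{5}{a + 1}.$$

Integrating with respect to $a$ gives $I(a) = - \log{\left(\frac{243 \left(a + 1\right)^{5}}{1024} \right)} + C$.

At $a = \frac{1}{3}$ the integrand is identically $0$, so $I(\frac{1}{3}) = 0$. The closed form gives $0$, hence $C = 0$.

Setting $a = \frac{2}{5}$:
$$I = - \log{\left(\frac{4084101}{3200000} \right)}.$$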